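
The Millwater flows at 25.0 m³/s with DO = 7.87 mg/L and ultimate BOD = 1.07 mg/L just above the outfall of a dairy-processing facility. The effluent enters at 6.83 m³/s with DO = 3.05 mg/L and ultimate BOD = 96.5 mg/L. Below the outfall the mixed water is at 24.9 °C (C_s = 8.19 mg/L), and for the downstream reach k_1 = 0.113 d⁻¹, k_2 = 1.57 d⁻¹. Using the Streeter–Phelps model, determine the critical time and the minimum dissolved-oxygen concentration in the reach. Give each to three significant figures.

t_c ≈ 0.665 d; minimum DO ≈ 6.75 mg/L

Mixed DO = (25.0×7.87 + 6.83×3.05)/(25.0+6.83) = 217.6/31.83 = 6.836 mg/L.
Mixed L₀ = (25.0×1.07 + 6.83×96.5)/(31.83) = 685.8/31.83 = 21.55 mg/L.
Initial deficit D₀ = C_s − DO₀ = 8.19 − 6.836 = 1.354 mg/L.
t_c = (1/1.457) ln[(1.57/0.113)(1 − 1.354×1.457/(0.113×21.55))] = 0.6863 × ln(2.634) = 0.6648 d.
D_c = (0.113/1.57) × 21.55 × e^(−0.113×0.6648) = 0.07197 × 21.55 × 0.9276 = 1.439 mg/L.
Minimum DO = 8.19 − 1.439 = 6.751 mg/L.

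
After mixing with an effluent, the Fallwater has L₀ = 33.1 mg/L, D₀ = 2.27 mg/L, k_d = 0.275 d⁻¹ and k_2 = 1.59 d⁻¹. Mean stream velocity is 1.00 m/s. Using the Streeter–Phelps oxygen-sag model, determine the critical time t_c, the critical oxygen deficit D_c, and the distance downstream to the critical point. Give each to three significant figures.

t_c ≈ 1.03 d; D_c ≈ 4.31 mg/L; x_c ≈ 89.2 km

At the critical point dD/dt = 0, so k_d L₀ e^(−k_d t) = k_2 D. Substituting D(t) from the Streeter–Phelps equation and solving for t gives
t_c = ln[(k_2/k_d)(1 − D₀(k_2−k_d)/(k_d L₀))] / (k_2−k_d).
Here k_2−k_d = 1.315 d⁻¹ and 1 − D₀(k_2−k_d)/(k_d L₀) = 1 − 2.27×1.315/(0.275×33.1) = 0.6721, so
t_c = ln(5.782 × 0.6721) / 1.315 = 1.357 / 1.315 = 1.032 d.
L(t_c) = L₀ e^(−k_d t_c) = 33.1 × 0.7529 = 24.92 mg/L, and at the critical point k_2 D_c = k_d L, so D_c = (0.275/1.59) × 24.92 = 4.310 mg/L.
x_c = v t_c = 1.00 m/s × 1.032 d × 86400 s/d = 89180 m ≈ 89.2 km.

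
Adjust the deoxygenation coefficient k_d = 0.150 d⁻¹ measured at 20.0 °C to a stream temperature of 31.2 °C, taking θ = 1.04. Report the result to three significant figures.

k_d(T₂) = k_d(T₁) · θ^(T₂−T₁) = 0.150 × 1.04^(31.2−20.0)
= 0.150 × 1.04^11.2 = 0.150 × 1.552 = 0.2327 d⁻¹.

k_d ≈ 0.233 d⁻¹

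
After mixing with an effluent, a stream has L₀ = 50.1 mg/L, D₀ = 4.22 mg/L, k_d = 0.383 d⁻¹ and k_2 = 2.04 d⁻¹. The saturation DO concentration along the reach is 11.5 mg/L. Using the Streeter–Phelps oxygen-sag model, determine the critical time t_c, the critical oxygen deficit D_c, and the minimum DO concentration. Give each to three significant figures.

With k_2/k_d = 5.326 and 1 − D₀(k_2−k_d)/(k_d L₀) = 0.6356,
t_c = ln(5.326 × 0.6356) / (2.04 − 0.383) = ln(3.385) / 1.657 = 1.219/1.657 = 0.7359 d.
D_c = (k_d/k_2) L₀ e^(−k_d t_c) = (0.383/2.04) × 50.1 × e^(−0.383×0.7359) = 0.1877 × 50.1 × 0.7544 = 7.096 mg/L.
Minimum DO = C_s − D_c = 11.5 − 7.096 = 4.404 mg/L.

t_c ≈ 0.736 d; D_c ≈ 7.10 mg/L; min DO ≈ 4.40 mg/L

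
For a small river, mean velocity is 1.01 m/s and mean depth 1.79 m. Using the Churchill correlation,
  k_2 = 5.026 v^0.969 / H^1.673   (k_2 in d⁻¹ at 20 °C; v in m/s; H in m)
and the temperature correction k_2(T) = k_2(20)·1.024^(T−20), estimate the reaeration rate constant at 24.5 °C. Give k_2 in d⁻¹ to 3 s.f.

k_2(20) = 5.026 × 1.01^0.969 / 1.79^1.673 = 5.026 × 1.010 / 2.649 = 1.916 d⁻¹.
k_2(24.5) = 1.916 × 1.024^(24.5−20) = 1.916 × 1.113 = 2.132 d⁻¹.

k_2 ≈ 2.13 d⁻¹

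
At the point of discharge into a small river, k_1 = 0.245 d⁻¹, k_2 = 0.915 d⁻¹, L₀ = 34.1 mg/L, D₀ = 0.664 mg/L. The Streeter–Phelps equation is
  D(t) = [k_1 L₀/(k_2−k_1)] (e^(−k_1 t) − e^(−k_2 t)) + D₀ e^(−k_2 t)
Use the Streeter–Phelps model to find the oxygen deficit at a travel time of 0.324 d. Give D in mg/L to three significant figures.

D ≈ 2.74 mg/L

k_1 L₀/(k_2−k_1) = 0.245×34.1/(0.915−0.245) = 8.354/0.6700 = 12.47 mg/L.
e^(−k_1 t) = e^(−0.245×0.3240) = 0.9237; e^(−k_2 t) = e^(−0.915×0.3240) = 0.7434.
D = 12.47 × (0.9237 − 0.7434) + 0.664 × 0.7434 = 2.248 + 0.4936 = 2.741 mg/L.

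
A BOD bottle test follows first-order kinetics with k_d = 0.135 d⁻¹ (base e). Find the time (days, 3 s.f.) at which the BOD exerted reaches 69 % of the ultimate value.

y/L₀ = 1 − e^(−k_d t) = 0.69 ⇒ e^(−k_d t) = 0.310
t = −ln(0.310) / 0.135 = 1.171 / 0.135 = 8.675 d.

t ≈ 8.68 d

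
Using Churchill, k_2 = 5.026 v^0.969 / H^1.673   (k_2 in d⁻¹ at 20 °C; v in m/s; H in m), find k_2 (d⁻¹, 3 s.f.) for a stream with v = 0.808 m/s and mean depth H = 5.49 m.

k_2 ≈ 0.237 d⁻¹

k_2 = 5.026 × 0.808^0.969 / 5.49^1.673 = 5.026 × 0.8134 / 17.27 = 0.2367 d⁻¹.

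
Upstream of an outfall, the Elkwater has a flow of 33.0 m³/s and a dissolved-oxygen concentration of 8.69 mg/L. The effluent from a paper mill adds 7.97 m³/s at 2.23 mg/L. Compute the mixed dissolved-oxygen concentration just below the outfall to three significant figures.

7.43 mg/L

Flow-weighted mixing: C = (Q_r C_r + Q_w C_w)/(Q_r + Q_w)
= (33.0×8.69 + 7.97×2.23)/(33.0 + 7.97) = 304.5/40.97 = 7.433 mg/L.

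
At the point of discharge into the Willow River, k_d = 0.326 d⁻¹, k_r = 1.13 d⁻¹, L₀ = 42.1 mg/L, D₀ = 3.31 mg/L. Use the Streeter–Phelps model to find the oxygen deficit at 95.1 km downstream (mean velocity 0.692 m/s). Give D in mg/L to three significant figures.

Travel time t = x/v = 95.1 km / (0.692 m/s) = 95100 m / 0.692 m/s = 137400 s = 1.591 d.
k_d L₀/(k_r−k_d) = 0.326×42.1/(1.13−0.326) = 13.72/0.8040 = 17.07 mg/L.
e^(−k_d t) = e^(−0.326×1.591) = 0.5954; e^(−k_r t) = e^(−1.13×1.591) = 0.1657.
D = 17.07 × (0.5954 − 0.1657) + 3.31 × 0.1657 = 7.334 + 0.5486 = 7.883 mg/L.

D ≈ 7.88 mg/L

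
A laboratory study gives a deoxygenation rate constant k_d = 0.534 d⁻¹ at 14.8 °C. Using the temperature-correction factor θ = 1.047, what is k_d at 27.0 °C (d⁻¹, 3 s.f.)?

k_d ≈ 0.935 d⁻¹

k_d(T₂) = k_d(T₁) · θ^(T₂−T₁) = 0.534 × 1.047^(27.0−14.8)
= 0.534 × 1.047^12.2 = 0.534 × 1.751 = 0.9352 d⁻¹.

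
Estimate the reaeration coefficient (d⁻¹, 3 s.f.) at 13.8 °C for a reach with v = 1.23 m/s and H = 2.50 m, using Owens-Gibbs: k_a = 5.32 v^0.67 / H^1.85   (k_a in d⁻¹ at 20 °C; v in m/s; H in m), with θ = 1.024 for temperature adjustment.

k_a ≈ 0.968 d⁻¹

k_a(20) = 5.32 × 1.23^0.67 / 2.50^1.85 = 5.32 × 1.149 / 5.447 = 1.122 d⁻¹.
k_a(13.8) = 1.122 × 1.024^(13.8−20) = 1.122 × 0.8633 = 0.9685 d⁻¹.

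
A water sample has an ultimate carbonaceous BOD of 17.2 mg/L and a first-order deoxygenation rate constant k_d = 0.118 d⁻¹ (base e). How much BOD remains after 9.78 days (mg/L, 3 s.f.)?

L ≈ 5.42 mg/L

L_t = L₀ e^(−k_d t) = 17.2 × e^(−0.118×9.78) = 17.2 × 0.3154 = 5.424 mg/L.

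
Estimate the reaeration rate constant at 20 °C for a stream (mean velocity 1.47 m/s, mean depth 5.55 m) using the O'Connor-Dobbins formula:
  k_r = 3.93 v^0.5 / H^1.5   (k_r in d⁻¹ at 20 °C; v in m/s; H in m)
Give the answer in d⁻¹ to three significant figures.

k_r ≈ 0.364 d⁻¹

k_r = 3.93 × 1.47^0.5 / 5.55^1.5 = 3.93 × 1.212 / 13.07 = 0.3644 d⁻¹.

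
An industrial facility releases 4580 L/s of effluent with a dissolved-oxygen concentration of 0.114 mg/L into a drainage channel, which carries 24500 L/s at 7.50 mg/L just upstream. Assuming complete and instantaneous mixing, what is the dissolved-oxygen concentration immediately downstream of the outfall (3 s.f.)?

Flow-weighted mixing: C = (Q_r C_r + Q_w C_w)/(Q_r + Q_w)
= (24500×7.50 + 4580×0.114)/(24500 + 4580) = 184300/29080 = 6.337 mg/L.

6.34 mg/L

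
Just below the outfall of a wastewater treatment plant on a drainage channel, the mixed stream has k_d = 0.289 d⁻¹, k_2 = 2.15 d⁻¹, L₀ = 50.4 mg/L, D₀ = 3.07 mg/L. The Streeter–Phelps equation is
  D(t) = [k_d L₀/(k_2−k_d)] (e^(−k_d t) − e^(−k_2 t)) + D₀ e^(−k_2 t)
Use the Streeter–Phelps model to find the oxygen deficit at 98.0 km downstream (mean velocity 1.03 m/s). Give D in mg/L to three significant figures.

Travel time t = x/v = 98.0 km / (1.03 m/s) = 98000 m / 1.03 m/s = 95150 s = 1.101 d.
k_d L₀/(k_2−k_d) = 0.289×50.4/(2.15−0.289) = 14.57/1.861 = 7.827 mg/L.
e^(−k_d t) = e^(−0.289×1.101) = 0.7274; e^(−k_2 t) = e^(−2.15×1.101) = 0.09370.
D = 7.827 × (0.7274 − 0.09370) + 3.07 × 0.09370 = 4.960 + 0.2877 = 5.248 mg/L.

D ≈ 5.25 mg/L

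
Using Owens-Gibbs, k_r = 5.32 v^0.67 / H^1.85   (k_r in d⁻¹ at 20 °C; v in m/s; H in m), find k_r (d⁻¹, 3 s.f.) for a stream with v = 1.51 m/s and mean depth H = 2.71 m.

k_r ≈ 1.11 d⁻¹

k_r = 5.32 × 1.51^0.67 / 2.71^1.85 = 5.32 × 1.318 / 6.324 = 1.109 d⁻¹.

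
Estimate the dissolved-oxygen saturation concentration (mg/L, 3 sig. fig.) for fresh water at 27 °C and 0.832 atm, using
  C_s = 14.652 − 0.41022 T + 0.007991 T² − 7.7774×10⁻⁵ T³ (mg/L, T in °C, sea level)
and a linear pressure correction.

C_s ≈ 6.55 mg/L

At sea level: C_s = 14.652 − 0.41022×27 + 0.007991×27² − 7.7774×10⁻⁵×27³ = 7.871 mg/L.
Pressure correction: C_s' = 7.871 × 0.832 = 6.548 mg/L.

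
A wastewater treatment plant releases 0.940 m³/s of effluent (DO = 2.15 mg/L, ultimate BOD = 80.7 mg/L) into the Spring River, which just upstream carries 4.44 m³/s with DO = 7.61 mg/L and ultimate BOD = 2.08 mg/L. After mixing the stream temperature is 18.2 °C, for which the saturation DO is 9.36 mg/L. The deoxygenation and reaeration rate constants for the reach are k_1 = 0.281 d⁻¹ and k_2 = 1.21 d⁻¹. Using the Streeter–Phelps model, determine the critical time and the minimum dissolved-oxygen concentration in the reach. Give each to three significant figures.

Mixed DO = (4.44×7.61 + 0.940×2.15)/(4.44+0.940) = 35.81/5.380 = 6.656 mg/L.
Mixed L₀ = (4.44×2.08 + 0.940×80.7)/(5.380) = 85.09/5.380 = 15.82 mg/L.
Initial deficit D₀ = C_s − DO₀ = 9.36 − 6.656 = 2.704 mg/L.
t_c = (1/0.9290) ln[(1.21/0.281)(1 − 2.704×0.9290/(0.281×15.82))] = 1.076 × ln(1.872) = 0.6751 d.
D_c = (0.281/1.21) × 15.82 × e^(−0.281×0.6751) = 0.2322 × 15.82 × 0.8272 = 3.038 mg/L.
Minimum DO = 9.36 − 3.038 = 6.322 mg/L.

t_c ≈ 0.675 d; minimum DO ≈ 6.32 mg/L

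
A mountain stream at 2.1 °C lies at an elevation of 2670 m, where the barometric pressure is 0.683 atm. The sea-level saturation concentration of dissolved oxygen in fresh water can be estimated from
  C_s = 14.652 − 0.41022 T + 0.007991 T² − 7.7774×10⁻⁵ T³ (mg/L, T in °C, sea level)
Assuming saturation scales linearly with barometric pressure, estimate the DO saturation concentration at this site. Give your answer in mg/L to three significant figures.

At sea level: C_s = 14.652 − 0.41022×2.1 + 0.007991×2.1² − 7.7774×10⁻⁵×2.1³ = 13.83 mg/L.
Pressure correction: C_s' = 13.83 × 0.683 = 9.443 mg/L.

C_s ≈ 9.44 mg/L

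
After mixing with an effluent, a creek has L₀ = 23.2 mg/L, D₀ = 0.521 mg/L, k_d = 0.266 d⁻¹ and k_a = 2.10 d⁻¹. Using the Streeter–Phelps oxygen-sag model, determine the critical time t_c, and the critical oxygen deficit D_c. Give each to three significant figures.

t_c ≈ 1.03 d; D_c ≈ 2.23 mg/L

With k_a/k_d = 7.895 and 1 − D₀(k_a−k_d)/(k_d L₀) = 0.8452,
t_c = ln(7.895 × 0.8452) / (2.10 − 0.266) = ln(6.672) / 1.834 = 1.898/1.834 = 1.035 d.
D_c = (k_d/k_a) L₀ e^(−k_d t_c) = (0.266/2.10) × 23.2 × e^(−0.266×1.035) = 0.1267 × 23.2 × 0.7594 = 2.232 mg/L.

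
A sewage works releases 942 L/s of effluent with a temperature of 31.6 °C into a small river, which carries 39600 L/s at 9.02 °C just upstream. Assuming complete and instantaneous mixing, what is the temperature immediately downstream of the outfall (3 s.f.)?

9.54 °C

Flow-weighted mixing: C = (Q_r C_r + Q_w C_w)/(Q_r + Q_w)
= (39600×9.02 + 942×31.6)/(39600 + 942) = 387000/40540 = 9.545 °C.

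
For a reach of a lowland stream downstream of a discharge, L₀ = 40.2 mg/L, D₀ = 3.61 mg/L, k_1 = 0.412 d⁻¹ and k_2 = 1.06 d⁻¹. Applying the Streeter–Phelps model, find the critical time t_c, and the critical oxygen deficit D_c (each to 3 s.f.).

At the critical point dD/dt = 0, so k_1 L₀ e^(−k_1 t) = k_2 D. Substituting D(t) from the Streeter–Phelps equation and solving for t gives
t_c = ln[(k_2/k_1)(1 − D₀(k_2−k_1)/(k_1 L₀))] / (k_2−k_1).
Here k_2−k_1 = 0.6480 d⁻¹ and 1 − D₀(k_2−k_1)/(k_1 L₀) = 1 − 3.61×0.6480/(0.412×40.2) = 0.8588, so
t_c = ln(2.573 × 0.8588) / 0.6480 = 0.7927 / 0.6480 = 1.223 d.
L(t_c) = L₀ e^(−k_1 t_c) = 40.2 × 0.6041 = 24.28 mg/L, and at the critical point k_2 D_c = k_1 L, so D_c = (0.412/1.06) × 24.28 = 9.439 mg/L.

t_c ≈ 1.22 d; D_c ≈ 9.44 mg/L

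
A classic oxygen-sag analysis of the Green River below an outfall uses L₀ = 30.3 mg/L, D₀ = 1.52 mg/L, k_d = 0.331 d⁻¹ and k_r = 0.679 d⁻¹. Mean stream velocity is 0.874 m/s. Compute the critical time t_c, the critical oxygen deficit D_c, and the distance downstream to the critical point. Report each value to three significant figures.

t_c = [1/(k_r−k_d)] ln[(k_r/k_d)(1 − D₀(k_r−k_d)/(k_d L₀))]
= [1/(0.679−0.331)] ln[(0.679/0.331)(1 − 1.52×0.3480/(0.331×30.3))]
= (1/0.3480) ln[2.051 × 0.9473] = 2.874 × ln(1.943) = 2.874 × 0.6643 = 1.909 d.
L(t_c) = L₀ e^(−k_d t_c) = 30.3 × 0.5316 = 16.11 mg/L, and at the critical point k_r D_c = k_d L, so D_c = (0.331/0.679) × 16.11 = 7.852 mg/L.
x_c = v t_c = 0.874 m/s × 1.909 d × 86400 s/d = 144200 m ≈ 144 km.

t_c ≈ 1.91 d; D_c ≈ 7.85 mg/L; x_c ≈ 144 km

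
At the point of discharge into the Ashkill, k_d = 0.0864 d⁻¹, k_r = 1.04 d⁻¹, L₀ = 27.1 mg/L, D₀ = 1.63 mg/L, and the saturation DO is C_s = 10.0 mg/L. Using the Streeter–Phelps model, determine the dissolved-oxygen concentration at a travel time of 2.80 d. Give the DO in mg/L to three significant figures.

DO ≈ 8.12 mg/L

k_d L₀/(k_r−k_d) = 0.0864×27.1/(1.04−0.0864) = 2.341/0.9536 = 2.455 mg/L.
e^(−k_d t) = e^(−0.0864×2.800) = 0.7851; e^(−k_r t) = e^(−1.04×2.800) = 0.05437.
D = 2.455 × (0.7851 − 0.05437) + 1.63 × 0.05437 = 1.794 + 0.08862 = 1.883 mg/L.
DO = C_s − D = 10.0 − 1.883 = 8.117 mg/L.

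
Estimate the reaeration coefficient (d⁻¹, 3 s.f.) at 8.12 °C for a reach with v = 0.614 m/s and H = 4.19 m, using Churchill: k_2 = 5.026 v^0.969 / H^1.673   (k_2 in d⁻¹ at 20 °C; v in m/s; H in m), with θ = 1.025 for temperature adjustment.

k_2(20) = 5.026 × 0.614^0.969 / 4.19^1.673 = 5.026 × 0.6234 / 10.99 = 0.2851 d⁻¹.
k_2(8.12) = 0.2851 × 1.025^(8.12−20) = 0.2851 × 0.7458 = 0.2126 d⁻¹.

k_2 ≈ 0.213 d⁻¹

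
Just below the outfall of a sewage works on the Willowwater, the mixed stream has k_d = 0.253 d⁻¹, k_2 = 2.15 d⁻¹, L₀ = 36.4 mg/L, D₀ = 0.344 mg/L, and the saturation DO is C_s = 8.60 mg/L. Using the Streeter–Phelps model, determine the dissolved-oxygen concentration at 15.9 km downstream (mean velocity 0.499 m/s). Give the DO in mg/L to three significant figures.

Travel time t = x/v = 15.9 km / (0.499 m/s) = 15900 m / 0.499 m/s = 31860 s = 0.3688 d.
k_d L₀/(k_2−k_d) = 0.253×36.4/(2.15−0.253) = 9.209/1.897 = 4.855 mg/L.
e^(−k_d t) = e^(−0.253×0.3688) = 0.9109; e^(−k_2 t) = e^(−2.15×0.3688) = 0.4525.
D = 4.855 × (0.9109 − 0.4525) + 0.344 × 0.4525 = 2.225 + 0.1557 = 2.381 mg/L.
DO = C_s − D = 8.60 − 2.381 = 6.219 mg/L.

DO ≈ 6.22 mg/L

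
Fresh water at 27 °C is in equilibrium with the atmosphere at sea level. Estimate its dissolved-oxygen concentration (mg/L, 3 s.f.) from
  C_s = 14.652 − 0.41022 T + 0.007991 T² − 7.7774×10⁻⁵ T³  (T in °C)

C_s ≈ 7.87 mg/L

C_s = 14.652 − 0.41022×27 + 0.007991×27² − 7.7774×10⁻⁵×27³ = 7.871 mg/L.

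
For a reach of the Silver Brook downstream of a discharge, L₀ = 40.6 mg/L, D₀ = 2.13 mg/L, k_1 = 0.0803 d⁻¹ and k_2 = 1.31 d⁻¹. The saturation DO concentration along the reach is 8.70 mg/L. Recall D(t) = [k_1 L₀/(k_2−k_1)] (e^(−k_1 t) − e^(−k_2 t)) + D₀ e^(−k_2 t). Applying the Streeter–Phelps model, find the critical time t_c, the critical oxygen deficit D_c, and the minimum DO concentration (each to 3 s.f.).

At the critical point dD/dt = 0, so k_1 L₀ e^(−k_1 t) = k_2 D. Substituting D(t) from the Streeter–Phelps equation and solving for t gives
t_c = ln[(k_2/k_1)(1 − D₀(k_2−k_1)/(k_1 L₀))] / (k_2−k_1).
Here k_2−k_1 = 1.230 d⁻¹ and 1 − D₀(k_2−k_1)/(k_1 L₀) = 1 − 2.13×1.230/(0.0803×40.6) = 0.1966, so
t_c = ln(16.31 × 0.1966) / 1.230 = 1.165 / 1.230 = 0.9477 d.
D_c = (k_1/k_2) L₀ e^(−k_1 t_c) = (0.0803/1.31) × 40.6 × e^(−0.0803×0.9477) = 0.06130 × 40.6 × 0.9267 = 2.306 mg/L.
Minimum DO = C_s − D_c = 8.70 − 2.306 = 6.394 mg/L.

t_c ≈ 0.948 d; D_c ≈ 2.31 mg/L; min DO ≈ 6.39 mg/L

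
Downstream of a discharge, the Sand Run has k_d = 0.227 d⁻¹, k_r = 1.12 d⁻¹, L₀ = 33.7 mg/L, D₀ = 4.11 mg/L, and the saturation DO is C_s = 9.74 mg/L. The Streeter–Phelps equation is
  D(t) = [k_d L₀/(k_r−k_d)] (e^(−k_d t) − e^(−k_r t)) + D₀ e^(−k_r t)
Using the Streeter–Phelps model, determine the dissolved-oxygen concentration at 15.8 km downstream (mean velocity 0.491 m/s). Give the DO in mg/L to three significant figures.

Travel time t = x/v = 15.8 km / (0.491 m/s) = 15800 m / 0.491 m/s = 32180 s = 0.3724 d.
k_d L₀/(k_r−k_d) = 0.227×33.7/(1.12−0.227) = 7.650/0.8930 = 8.567 mg/L.
e^(−k_d t) = e^(−0.227×0.3724) = 0.9189; e^(−k_r t) = e^(−1.12×0.3724) = 0.6589.
D = 8.567 × (0.9189 − 0.6589) + 4.11 × 0.6589 = 2.227 + 2.708 = 4.936 mg/L.
DO = C_s − D = 9.74 − 4.936 = 4.804 mg/L.

DO ≈ 4.80 mg/L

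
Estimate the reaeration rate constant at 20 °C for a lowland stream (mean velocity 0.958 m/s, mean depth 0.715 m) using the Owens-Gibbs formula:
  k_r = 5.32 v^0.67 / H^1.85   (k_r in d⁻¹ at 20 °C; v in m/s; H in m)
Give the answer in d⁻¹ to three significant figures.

k_r = 5.32 × 0.958^0.67 / 0.715^1.85 = 5.32 × 0.9717 / 0.5376 = 9.615 d⁻¹.

k_r ≈ 9.62 d⁻¹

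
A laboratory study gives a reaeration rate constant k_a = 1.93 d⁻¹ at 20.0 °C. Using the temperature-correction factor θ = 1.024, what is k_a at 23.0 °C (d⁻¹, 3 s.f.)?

k_a ≈ 2.07 d⁻¹

k_a(T₂) = k_a(T₁) · θ^(T₂−T₁) = 1.93 × 1.024^(23.0−20.0)
= 1.93 × 1.024^3.00 = 1.93 × 1.074 = 2.072 d⁻¹.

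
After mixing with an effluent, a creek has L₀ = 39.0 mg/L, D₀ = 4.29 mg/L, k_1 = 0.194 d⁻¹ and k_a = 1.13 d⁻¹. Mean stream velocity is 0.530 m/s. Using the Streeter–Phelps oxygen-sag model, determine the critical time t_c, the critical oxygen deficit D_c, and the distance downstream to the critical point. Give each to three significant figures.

At the critical point dD/dt = 0, so k_1 L₀ e^(−k_1 t) = k_a D. Substituting D(t) from the Streeter–Phelps equation and solving for t gives
t_c = ln[(k_a/k_1)(1 − D₀(k_a−k_1)/(k_1 L₀))] / (k_a−k_1).
Here k_a−k_1 = 0.9360 d⁻¹ and 1 − D₀(k_a−k_1)/(k_1 L₀) = 1 − 4.29×0.9360/(0.194×39.0) = 0.4693, so
t_c = ln(5.825 × 0.4693) / 0.9360 = 1.006 / 0.9360 = 1.074 d.
D_c = (k_1/k_a) L₀ e^(−k_1 t_c) = (0.194/1.13) × 39.0 × e^(−0.194×1.074) = 0.1717 × 39.0 × 0.8119 = 5.436 mg/L.
x_c = v t_c = 0.530 m/s × 1.074 d × 86400 s/d = 49190 m ≈ 49.2 km.

t_c ≈ 1.07 d; D_c ≈ 5.44 mg/L; x_c ≈ 49.2 km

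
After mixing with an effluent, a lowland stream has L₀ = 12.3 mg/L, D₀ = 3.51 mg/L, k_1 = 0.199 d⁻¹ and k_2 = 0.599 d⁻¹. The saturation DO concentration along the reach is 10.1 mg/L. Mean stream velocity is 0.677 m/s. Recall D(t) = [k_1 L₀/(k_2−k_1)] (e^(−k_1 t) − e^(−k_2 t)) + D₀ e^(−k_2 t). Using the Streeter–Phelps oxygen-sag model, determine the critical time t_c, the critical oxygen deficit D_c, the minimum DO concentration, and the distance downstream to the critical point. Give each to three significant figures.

t_c ≈ 0.624 d; D_c ≈ 3.61 mg/L; min DO ≈ 6.49 mg/L; x_c ≈ 36.5 km

t_c = [1/(k_2−k_1)] ln[(k_2/k_1)(1 − D₀(k_2−k_1)/(k_1 L₀))]
= [1/(0.599−0.199)] ln[(0.599/0.199)(1 − 3.51×0.4000/(0.199×12.3))]
= (1/0.4000) ln[3.010 × 0.4264] = 2.500 × ln(1.283) = 2.500 × 0.2496 = 0.6240 d.
D_c = (k_1/k_2) L₀ e^(−k_1 t_c) = (0.199/0.599) × 12.3 × e^(−0.199×0.6240) = 0.3322 × 12.3 × 0.8832 = 3.609 mg/L.
Minimum DO = C_s − D_c = 10.1 − 3.609 = 6.491 mg/L.
x_c = v t_c = 0.677 m/s × 0.6240 d × 86400 s/d = 36500 m ≈ 36.5 km.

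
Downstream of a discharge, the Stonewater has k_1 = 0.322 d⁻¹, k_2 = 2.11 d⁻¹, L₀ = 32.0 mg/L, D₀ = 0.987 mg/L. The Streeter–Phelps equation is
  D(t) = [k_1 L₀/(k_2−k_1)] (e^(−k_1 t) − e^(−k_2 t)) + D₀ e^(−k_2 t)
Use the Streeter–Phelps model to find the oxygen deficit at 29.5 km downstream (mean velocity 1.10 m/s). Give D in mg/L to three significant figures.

D ≈ 2.73 mg/L

Travel time t = x/v = 29.5 km / (1.10 m/s) = 29500 m / 1.10 m/s = 26820 s = 0.3104 d.
k_1 L₀/(k_2−k_1) = 0.322×32.0/(2.11−0.322) = 10.30/1.788 = 5.763 mg/L.
e^(−k_1 t) = e^(−0.322×0.3104) = 0.9049; e^(−k_2 t) = e^(−2.11×0.3104) = 0.5195.
D = 5.763 × (0.9049 − 0.5195) + 0.987 × 0.5195 = 2.221 + 0.5127 = 2.734 mg/L.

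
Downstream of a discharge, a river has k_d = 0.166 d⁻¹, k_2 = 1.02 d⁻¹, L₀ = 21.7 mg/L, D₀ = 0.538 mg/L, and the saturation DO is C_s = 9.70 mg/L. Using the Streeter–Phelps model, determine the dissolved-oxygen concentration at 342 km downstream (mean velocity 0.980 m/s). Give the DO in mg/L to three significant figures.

DO ≈ 7.60 mg/L

Travel time t = x/v = 342 km / (0.980 m/s) = 342000 m / 0.980 m/s = 349000 s = 4.039 d.
k_d L₀/(k_2−k_d) = 0.166×21.7/(1.02−0.166) = 3.602/0.8540 = 4.218 mg/L.
e^(−k_d t) = e^(−0.166×4.039) = 0.5115; e^(−k_2 t) = e^(−1.02×4.039) = 0.01625.
D = 4.218 × (0.5115 − 0.01625) + 0.538 × 0.01625 = 2.089 + 0.008740 = 2.098 mg/L.
DO = C_s − D = 9.70 − 2.098 = 7.602 mg/L.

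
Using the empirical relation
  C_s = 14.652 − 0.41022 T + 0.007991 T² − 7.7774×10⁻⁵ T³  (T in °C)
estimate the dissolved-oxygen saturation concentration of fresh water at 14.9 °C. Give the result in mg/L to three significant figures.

C_s ≈ 10.1 mg/L

C_s = 14.652 − 0.41022×14.9 + 0.007991×14.9² − 7.7774×10⁻⁵×14.9³ = 10.06 mg/L.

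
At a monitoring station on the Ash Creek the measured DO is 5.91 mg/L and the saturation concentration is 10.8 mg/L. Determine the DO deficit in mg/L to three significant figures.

D ≈ 4.89 mg/L

D = C_s − C = 10.8 − 5.91 = 4.89 mg/L.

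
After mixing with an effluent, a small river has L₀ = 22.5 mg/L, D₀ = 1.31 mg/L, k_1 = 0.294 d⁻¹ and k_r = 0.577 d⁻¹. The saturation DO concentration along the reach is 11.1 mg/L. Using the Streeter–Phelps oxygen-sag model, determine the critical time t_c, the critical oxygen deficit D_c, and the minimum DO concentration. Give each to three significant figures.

t_c ≈ 2.18 d; D_c ≈ 6.04 mg/L; min DO ≈ 5.06 mg/L

With k_r/k_1 = 1.963 and 1 − D₀(k_r−k_1)/(k_1 L₀) = 0.9440,
t_c = ln(1.963 × 0.9440) / (0.577 − 0.294) = ln(1.853) / 0.2830 = 0.6166/0.2830 = 2.179 d.
L(t_c) = L₀ e^(−k_1 t_c) = 22.5 × 0.5270 = 11.86 mg/L, and at the critical point k_r D_c = k_1 L, so D_c = (0.294/0.577) × 11.86 = 6.042 mg/L.
Minimum DO = C_s − D_c = 11.1 − 6.042 = 5.058 mg/L.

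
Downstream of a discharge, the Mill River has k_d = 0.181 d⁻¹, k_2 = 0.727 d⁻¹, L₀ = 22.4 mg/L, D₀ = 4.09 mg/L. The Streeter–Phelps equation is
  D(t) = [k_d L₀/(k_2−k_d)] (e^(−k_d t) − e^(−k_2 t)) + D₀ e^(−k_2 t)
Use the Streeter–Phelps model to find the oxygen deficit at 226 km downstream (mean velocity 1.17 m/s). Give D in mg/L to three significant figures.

D ≈ 4.30 mg/L

Travel time t = x/v = 226 km / (1.17 m/s) = 226000 m / 1.17 m/s = 193200 s = 2.236 d.
k_d L₀/(k_2−k_d) = 0.181×22.4/(0.727−0.181) = 4.054/0.5460 = 7.426 mg/L.
e^(−k_d t) = e^(−0.181×2.236) = 0.6672; e^(−k_2 t) = e^(−0.727×2.236) = 0.1968.
D = 7.426 × (0.6672 − 0.1968) + 4.09 × 0.1968 = 3.493 + 0.8051 = 4.298 mg/L.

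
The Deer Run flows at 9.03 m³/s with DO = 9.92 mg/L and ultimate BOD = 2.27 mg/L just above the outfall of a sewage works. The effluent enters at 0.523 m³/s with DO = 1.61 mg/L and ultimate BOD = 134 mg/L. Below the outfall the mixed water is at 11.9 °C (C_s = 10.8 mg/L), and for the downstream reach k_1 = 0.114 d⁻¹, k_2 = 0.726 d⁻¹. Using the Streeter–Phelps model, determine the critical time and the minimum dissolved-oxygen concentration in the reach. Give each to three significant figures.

t_c ≈ 0.721 d; minimum DO ≈ 9.43 mg/L

Mixed DO = (9.03×9.92 + 0.523×1.61)/(9.03+0.523) = 90.42/9.553 = 9.465 mg/L.
Mixed L₀ = (9.03×2.27 + 0.523×134)/(9.553) = 90.58/9.553 = 9.482 mg/L.
Initial deficit D₀ = C_s − DO₀ = 10.8 − 9.465 = 1.335 mg/L.
t_c = (1/0.6120) ln[(0.726/0.114)(1 − 1.335×0.6120/(0.114×9.482))] = 1.634 × ln(1.555) = 0.7214 d.
D_c = (0.114/0.726) × 9.482 × e^(−0.114×0.7214) = 0.1570 × 9.482 × 0.9211 = 1.371 mg/L.
Minimum DO = 10.8 − 1.371 = 9.429 mg/L.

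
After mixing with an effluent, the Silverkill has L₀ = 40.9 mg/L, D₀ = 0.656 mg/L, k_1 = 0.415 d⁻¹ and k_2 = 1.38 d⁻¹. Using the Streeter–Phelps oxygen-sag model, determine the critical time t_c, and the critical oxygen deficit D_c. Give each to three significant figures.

t_c = [1/(k_2−k_1)] ln[(k_2/k_1)(1 − D₀(k_2−k_1)/(k_1 L₀))]
= [1/(1.38−0.415)] ln[(1.38/0.415)(1 − 0.656×0.9650/(0.415×40.9))]
= (1/0.9650) ln[3.325 × 0.9627] = 1.036 × ln(3.201) = 1.036 × 1.164 = 1.206 d.
L(t_c) = L₀ e^(−k_1 t_c) = 40.9 × 0.6063 = 24.80 mg/L, and at the critical point k_2 D_c = k_1 L, so D_c = (0.415/1.38) × 24.80 = 7.457 mg/L.

t_c ≈ 1.21 d; D_c ≈ 7.46 mg/L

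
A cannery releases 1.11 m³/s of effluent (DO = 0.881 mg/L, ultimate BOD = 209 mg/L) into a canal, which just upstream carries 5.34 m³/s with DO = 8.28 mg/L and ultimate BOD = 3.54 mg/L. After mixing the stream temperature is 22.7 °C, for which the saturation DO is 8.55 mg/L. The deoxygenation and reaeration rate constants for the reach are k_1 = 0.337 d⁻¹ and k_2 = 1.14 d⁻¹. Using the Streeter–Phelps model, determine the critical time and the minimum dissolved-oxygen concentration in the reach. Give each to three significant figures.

Mixed DO = (5.34×8.28 + 1.11×0.881)/(5.34+1.11) = 45.19/6.450 = 7.007 mg/L.
Mixed L₀ = (5.34×3.54 + 1.11×209)/(6.450) = 250.9/6.450 = 38.90 mg/L.
Initial deficit D₀ = C_s − DO₀ = 8.55 − 7.007 = 1.543 mg/L.
t_c = (1/0.8030) ln[(1.14/0.337)(1 − 1.543×0.8030/(0.337×38.90))] = 1.245 × ln(3.063) = 1.394 d.
D_c = (0.337/1.14) × 38.90 × e^(−0.337×1.394) = 0.2956 × 38.90 × 0.6251 = 7.188 mg/L.
Minimum DO = 8.55 − 7.188 = 1.362 mg/L.

t_c ≈ 1.39 d; minimum DO ≈ 1.36 mg/L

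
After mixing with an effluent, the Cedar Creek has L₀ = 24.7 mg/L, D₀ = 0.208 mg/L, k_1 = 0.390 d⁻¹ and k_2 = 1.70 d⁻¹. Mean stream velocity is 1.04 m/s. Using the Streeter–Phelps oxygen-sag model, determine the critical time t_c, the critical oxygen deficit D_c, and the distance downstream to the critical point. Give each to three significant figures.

t_c = [1/(k_2−k_1)] ln[(k_2/k_1)(1 − D₀(k_2−k_1)/(k_1 L₀))]
= [1/(1.70−0.390)] ln[(1.70/0.390)(1 − 0.208×1.310/(0.390×24.7))]
= (1/1.310) ln[4.359 × 0.9717] = 0.7634 × ln(4.236) = 0.7634 × 1.444 = 1.102 d.
L(t_c) = L₀ e^(−k_1 t_c) = 24.7 × 0.6507 = 16.07 mg/L, and at the critical point k_2 D_c = k_1 L, so D_c = (0.390/1.70) × 16.07 = 3.687 mg/L.
x_c = v t_c = 1.04 m/s × 1.102 d × 86400 s/d = 99020 m ≈ 99.0 km.

t_c ≈ 1.10 d; D_c ≈ 3.69 mg/L; x_c ≈ 99.0 km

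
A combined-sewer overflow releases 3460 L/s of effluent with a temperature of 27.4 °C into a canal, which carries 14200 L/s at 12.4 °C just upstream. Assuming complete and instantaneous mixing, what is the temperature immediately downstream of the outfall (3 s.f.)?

15.3 °C

Flow-weighted mixing: C = (Q_r C_r + Q_w C_w)/(Q_r + Q_w)
= (14200×12.4 + 3460×27.4)/(14200 + 3460) = 270900/17660 = 15.34 °C.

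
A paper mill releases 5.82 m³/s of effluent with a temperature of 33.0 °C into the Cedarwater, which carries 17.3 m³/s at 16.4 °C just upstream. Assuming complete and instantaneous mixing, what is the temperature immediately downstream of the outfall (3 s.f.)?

Flow-weighted mixing: C = (Q_r C_r + Q_w C_w)/(Q_r + Q_w)
= (17.3×16.4 + 5.82×33.0)/(17.3 + 5.82) = 475.8/23.12 = 20.58 °C.

20.6 °C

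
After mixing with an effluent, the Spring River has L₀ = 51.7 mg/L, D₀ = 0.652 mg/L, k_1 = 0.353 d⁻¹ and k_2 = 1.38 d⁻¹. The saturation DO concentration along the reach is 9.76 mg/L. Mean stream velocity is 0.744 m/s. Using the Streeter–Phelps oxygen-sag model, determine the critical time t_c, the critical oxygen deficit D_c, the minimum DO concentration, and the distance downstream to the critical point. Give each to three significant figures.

With k_2/k_1 = 3.909 and 1 − D₀(k_2−k_1)/(k_1 L₀) = 0.9633,
t_c = ln(3.909 × 0.9633) / (1.38 − 0.353) = ln(3.766) / 1.027 = 1.326/1.027 = 1.291 d.
L(t_c) = L₀ e^(−k_1 t_c) = 51.7 × 0.6340 = 32.78 mg/L, and at the critical point k_2 D_c = k_1 L, so D_c = (0.353/1.38) × 32.78 = 8.384 mg/L.
Minimum DO = C_s − D_c = 9.76 − 8.384 = 1.376 mg/L.
x_c = v t_c = 0.744 m/s × 1.291 d × 86400 s/d = 83000 m ≈ 83.0 km.

t_c ≈ 1.29 d; D_c ≈ 8.38 mg/L; min DO ≈ 1.38 mg/L; x_c ≈ 83.0 km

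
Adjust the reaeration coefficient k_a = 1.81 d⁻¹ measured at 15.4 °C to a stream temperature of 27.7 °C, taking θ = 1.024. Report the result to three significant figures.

k_a(T₂) = k_a(T₁) · θ^(T₂−T₁) = 1.81 × 1.024^(27.7−15.4)
= 1.81 × 1.024^12.3 = 1.81 × 1.339 = 2.423 d⁻¹.

k_a ≈ 2.42 d⁻¹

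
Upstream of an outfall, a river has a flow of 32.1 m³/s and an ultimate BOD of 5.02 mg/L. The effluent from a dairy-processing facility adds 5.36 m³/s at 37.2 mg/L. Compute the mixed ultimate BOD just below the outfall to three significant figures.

9.62 mg/L

Flow-weighted mixing: C = (Q_r C_r + Q_w C_w)/(Q_r + Q_w)
= (32.1×5.02 + 5.36×37.2)/(32.1 + 5.36) = 360.5/37.46 = 9.625 mg/L.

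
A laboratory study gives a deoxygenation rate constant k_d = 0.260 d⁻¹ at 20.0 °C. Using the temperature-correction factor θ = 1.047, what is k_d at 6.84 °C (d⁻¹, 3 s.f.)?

k_d(T₂) = k_d(T₁) · θ^(T₂−T₁) = 0.260 × 1.047^(6.84−20.0)
= 0.260 × 1.047^-13.2 = 0.260 × 0.5464 = 0.1421 d⁻¹.

k_d ≈ 0.142 d⁻¹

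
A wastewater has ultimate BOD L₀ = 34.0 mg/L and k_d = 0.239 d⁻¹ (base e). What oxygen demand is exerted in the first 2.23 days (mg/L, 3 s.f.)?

y_t = L₀(1 − e^(−k_d t)) = 34.0 × (1 − e^(−0.239×2.23))
= 34.0 × (1 − 0.5869) = 34.0 × 0.4131 = 14.05 mg/L.

y ≈ 14.0 mg/L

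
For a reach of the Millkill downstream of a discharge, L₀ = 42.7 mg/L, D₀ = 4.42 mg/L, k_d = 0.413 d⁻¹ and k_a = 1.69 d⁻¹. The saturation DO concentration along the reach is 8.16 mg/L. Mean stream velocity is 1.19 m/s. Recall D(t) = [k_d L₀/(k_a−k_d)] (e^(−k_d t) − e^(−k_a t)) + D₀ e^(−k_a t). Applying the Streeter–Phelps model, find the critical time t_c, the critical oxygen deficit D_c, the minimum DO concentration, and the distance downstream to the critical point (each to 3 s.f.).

With k_a/k_d = 4.092 and 1 − D₀(k_a−k_d)/(k_d L₀) = 0.6799,
t_c = ln(4.092 × 0.6799) / (1.69 − 0.413) = ln(2.782) / 1.277 = 1.023/1.277 = 0.8013 d.
D_c = (k_d/k_a) L₀ e^(−k_d t_c) = (0.413/1.69) × 42.7 × e^(−0.413×0.8013) = 0.2444 × 42.7 × 0.7182 = 7.495 mg/L.
Minimum DO = C_s − D_c = 8.16 − 7.495 = 0.6651 mg/L.
x_c = v t_c = 1.19 m/s × 0.8013 d × 86400 s/d = 82390 m ≈ 82.4 km.

t_c ≈ 0.801 d; D_c ≈ 7.49 mg/L; min DO ≈ 0.665 mg/L; x_c ≈ 82.4 km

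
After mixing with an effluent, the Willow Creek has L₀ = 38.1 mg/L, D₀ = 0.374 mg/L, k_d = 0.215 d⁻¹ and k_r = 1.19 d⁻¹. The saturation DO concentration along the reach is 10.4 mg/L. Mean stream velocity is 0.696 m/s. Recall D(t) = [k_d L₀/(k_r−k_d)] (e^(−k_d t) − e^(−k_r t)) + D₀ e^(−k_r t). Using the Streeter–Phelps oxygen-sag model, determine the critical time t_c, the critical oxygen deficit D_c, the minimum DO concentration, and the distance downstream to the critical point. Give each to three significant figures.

With k_r/k_d = 5.535 and 1 − D₀(k_r−k_d)/(k_d L₀) = 0.9555,
t_c = ln(5.535 × 0.9555) / (1.19 − 0.215) = ln(5.288) / 0.9750 = 1.666/0.9750 = 1.708 d.
D_c = (k_d/k_r) L₀ e^(−k_d t_c) = (0.215/1.19) × 38.1 × e^(−0.215×1.708) = 0.1807 × 38.1 × 0.6926 = 4.768 mg/L.
Minimum DO = C_s − D_c = 10.4 − 4.768 = 5.632 mg/L.
x_c = v t_c = 0.696 m/s × 1.708 d × 86400 s/d = 102700 m ≈ 103 km.

t_c ≈ 1.71 d; D_c ≈ 4.77 mg/L; min DO ≈ 5.63 mg/L; x_c ≈ 103 km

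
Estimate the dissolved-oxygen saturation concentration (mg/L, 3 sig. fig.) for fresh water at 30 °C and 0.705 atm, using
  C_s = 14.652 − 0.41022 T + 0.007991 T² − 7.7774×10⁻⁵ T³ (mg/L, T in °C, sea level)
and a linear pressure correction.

C_s ≈ 5.24 mg/L

At sea level: C_s = 14.652 − 0.41022×30 + 0.007991×30² − 7.7774×10⁻⁵×30³ = 7.437 mg/L.
Pressure correction: C_s' = 7.437 × 0.705 = 5.243 mg/L.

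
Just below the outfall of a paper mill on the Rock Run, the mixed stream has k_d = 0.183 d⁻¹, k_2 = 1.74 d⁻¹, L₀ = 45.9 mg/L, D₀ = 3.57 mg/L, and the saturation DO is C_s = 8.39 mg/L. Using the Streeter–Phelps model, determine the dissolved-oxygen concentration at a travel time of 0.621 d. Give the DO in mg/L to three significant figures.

DO ≈ 4.19 mg/L

k_d L₀/(k_2−k_d) = 0.183×45.9/(1.74−0.183) = 8.400/1.557 = 5.395 mg/L.
e^(−k_d t) = e^(−0.183×0.6210) = 0.8926; e^(−k_2 t) = e^(−1.74×0.6210) = 0.3394.
D = 5.395 × (0.8926 − 0.3394) + 3.57 × 0.3394 = 2.984 + 1.212 = 4.196 mg/L.
DO = C_s − D = 8.39 − 4.196 = 4.194 mg/L.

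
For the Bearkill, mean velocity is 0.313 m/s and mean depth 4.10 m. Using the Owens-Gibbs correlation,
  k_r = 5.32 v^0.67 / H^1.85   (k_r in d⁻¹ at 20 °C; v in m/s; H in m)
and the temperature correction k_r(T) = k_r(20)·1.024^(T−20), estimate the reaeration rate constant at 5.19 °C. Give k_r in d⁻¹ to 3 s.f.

k_r ≈ 0.126 d⁻¹

k_r(20) = 5.32 × 0.313^0.67 / 4.10^1.85 = 5.32 × 0.4592 / 13.60 = 0.1796 d⁻¹.
k_r(5.19) = 0.1796 × 1.024^(5.19−20) = 0.1796 × 0.7038 = 0.1264 d⁻¹.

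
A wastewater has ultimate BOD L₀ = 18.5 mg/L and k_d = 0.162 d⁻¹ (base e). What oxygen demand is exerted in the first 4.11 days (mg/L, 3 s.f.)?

y ≈ 8.99 mg/L

y_t = L₀(1 − e^(−k_d t)) = 18.5 × (1 − e^(−0.162×4.11))
= 18.5 × (1 − 0.5139) = 18.5 × 0.4861 = 8.994 mg/L.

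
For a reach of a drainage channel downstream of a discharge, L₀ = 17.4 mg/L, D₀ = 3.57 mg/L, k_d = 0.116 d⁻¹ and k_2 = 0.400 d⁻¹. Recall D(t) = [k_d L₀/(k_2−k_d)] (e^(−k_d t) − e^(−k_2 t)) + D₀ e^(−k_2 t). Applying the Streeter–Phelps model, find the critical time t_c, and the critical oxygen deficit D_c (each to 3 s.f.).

t_c ≈ 1.90 d; D_c ≈ 4.05 mg/L

At the critical point dD/dt = 0, so k_d L₀ e^(−k_d t) = k_2 D. Substituting D(t) from the Streeter–Phelps equation and solving for t gives
t_c = ln[(k_2/k_d)(1 − D₀(k_2−k_d)/(k_d L₀))] / (k_2−k_d).
Here k_2−k_d = 0.2840 d⁻¹ and 1 − D₀(k_2−k_d)/(k_d L₀) = 1 − 3.57×0.2840/(0.116×17.4) = 0.4977, so
t_c = ln(3.448 × 0.4977) / 0.2840 = 0.5401 / 0.2840 = 1.902 d.
L(t_c) = L₀ e^(−k_d t_c) = 17.4 × 0.8020 = 13.96 mg/L, and at the critical point k_2 D_c = k_d L, so D_c = (0.116/0.400) × 13.96 = 4.047 mg/L.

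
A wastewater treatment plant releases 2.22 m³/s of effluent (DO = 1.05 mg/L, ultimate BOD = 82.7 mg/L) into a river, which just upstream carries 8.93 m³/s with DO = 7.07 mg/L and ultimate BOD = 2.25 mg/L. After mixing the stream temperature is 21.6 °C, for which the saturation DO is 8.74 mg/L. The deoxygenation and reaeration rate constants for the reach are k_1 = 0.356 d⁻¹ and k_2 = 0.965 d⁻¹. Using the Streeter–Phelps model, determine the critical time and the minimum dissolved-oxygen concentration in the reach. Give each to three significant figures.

t_c ≈ 1.12 d; minimum DO ≈ 4.22 mg/L

Mixed DO = (8.93×7.07 + 2.22×1.05)/(8.93+2.22) = 65.47/11.15 = 5.871 mg/L.
Mixed L₀ = (8.93×2.25 + 2.22×82.7)/(11.15) = 203.7/11.15 = 18.27 mg/L.
Initial deficit D₀ = C_s − DO₀ = 8.74 − 5.871 = 2.869 mg/L.
t_c = (1/0.6090) ln[(0.965/0.356)(1 − 2.869×0.6090/(0.356×18.27))] = 1.642 × ln(1.983) = 1.124 d.
D_c = (0.356/0.965) × 18.27 × e^(−0.356×1.124) = 0.3689 × 18.27 × 0.6703 = 4.517 mg/L.
Minimum DO = 8.74 − 4.517 = 4.223 mg/L.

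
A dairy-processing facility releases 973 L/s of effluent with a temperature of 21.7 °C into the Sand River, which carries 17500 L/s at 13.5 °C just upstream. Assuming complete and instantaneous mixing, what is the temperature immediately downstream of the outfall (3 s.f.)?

Flow-weighted mixing: C = (Q_r C_r + Q_w C_w)/(Q_r + Q_w)
= (17500×13.5 + 973×21.7)/(17500 + 973) = 257400/18470 = 13.93 °C.

13.9 °C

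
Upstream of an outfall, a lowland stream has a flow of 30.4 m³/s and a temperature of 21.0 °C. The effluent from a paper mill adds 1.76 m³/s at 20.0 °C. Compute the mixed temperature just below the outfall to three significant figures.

20.9 °C

Flow-weighted mixing: C = (Q_r C_r + Q_w C_w)/(Q_r + Q_w)
= (30.4×21.0 + 1.76×20.0)/(30.4 + 1.76) = 673.6/32.16 = 20.95 °C.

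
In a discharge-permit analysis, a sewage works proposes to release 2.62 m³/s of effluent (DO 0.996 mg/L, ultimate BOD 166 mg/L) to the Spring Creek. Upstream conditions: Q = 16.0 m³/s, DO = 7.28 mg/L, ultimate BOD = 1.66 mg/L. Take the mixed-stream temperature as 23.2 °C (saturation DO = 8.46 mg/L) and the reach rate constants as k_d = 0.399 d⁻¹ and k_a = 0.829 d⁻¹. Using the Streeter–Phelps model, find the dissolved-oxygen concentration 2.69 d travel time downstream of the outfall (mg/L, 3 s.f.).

DO ≈ 2.85 mg/L

Mixed DO = (16.0×7.28 + 2.62×0.996)/(16.0+2.62) = 119.1/18.62 = 6.396 mg/L.
Mixed L₀ = (16.0×1.66 + 2.62×166)/(18.62) = 461.5/18.62 = 24.78 mg/L.
Initial deficit D₀ = C_s − DO₀ = 8.46 − 6.396 = 2.064 mg/L.
D(2.69) = [0.399×24.78/(0.829−0.399)](e^(−0.399×2.69) − e^(−0.829×2.69)) + 2.064 e^(−0.829×2.69)
= 23.00 × (0.3419 − 0.1075) + 2.064 × 0.1075 = 5.611 mg/L.
DO = 8.46 − 5.611 = 2.849 mg/L.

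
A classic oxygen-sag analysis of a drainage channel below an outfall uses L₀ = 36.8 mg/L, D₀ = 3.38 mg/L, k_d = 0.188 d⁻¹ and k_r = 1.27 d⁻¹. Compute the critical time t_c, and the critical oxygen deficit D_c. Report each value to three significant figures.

t_c = [1/(k_r−k_d)] ln[(k_r/k_d)(1 − D₀(k_r−k_d)/(k_d L₀))]
= [1/(1.27−0.188)] ln[(1.27/0.188)(1 − 3.38×1.082/(0.188×36.8))]
= (1/1.082) ln[6.755 × 0.4714] = 0.9242 × ln(3.184) = 0.9242 × 1.158 = 1.070 d.
L(t_c) = L₀ e^(−k_d t_c) = 36.8 × 0.8177 = 30.09 mg/L, and at the critical point k_r D_c = k_d L, so D_c = (0.188/1.27) × 30.09 = 4.455 mg/L.

t_c ≈ 1.07 d; D_c ≈ 4.45 mg/L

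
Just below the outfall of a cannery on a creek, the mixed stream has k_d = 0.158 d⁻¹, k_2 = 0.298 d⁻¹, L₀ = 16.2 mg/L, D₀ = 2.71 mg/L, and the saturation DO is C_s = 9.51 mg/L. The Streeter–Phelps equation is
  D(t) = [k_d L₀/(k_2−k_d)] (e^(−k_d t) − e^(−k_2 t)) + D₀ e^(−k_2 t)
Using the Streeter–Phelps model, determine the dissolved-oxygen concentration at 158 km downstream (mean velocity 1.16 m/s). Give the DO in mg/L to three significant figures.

DO ≈ 4.99 mg/L

Travel time t = x/v = 158 km / (1.16 m/s) = 158000 m / 1.16 m/s = 136200 s = 1.576 d.
k_d L₀/(k_2−k_d) = 0.158×16.2/(0.298−0.158) = 2.560/0.1400 = 18.28 mg/L.
e^(−k_d t) = e^(−0.158×1.576) = 0.7795; e^(−k_2 t) = e^(−0.298×1.576) = 0.6251.
D = 18.28 × (0.7795 − 0.6251) + 2.71 × 0.6251 = 2.823 + 1.694 = 4.517 mg/L.
DO = C_s − D = 9.51 − 4.517 = 4.993 mg/L.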